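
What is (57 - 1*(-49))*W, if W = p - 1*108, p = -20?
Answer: -13568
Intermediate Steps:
W = -128 (W = -20 - 1*108 = -20 - 108 = -128)
(57 - 1*(-49))*W = (57 - 1*(-49))*(-128) = (57 + 49)*(-128) = 106*(-128) = -13568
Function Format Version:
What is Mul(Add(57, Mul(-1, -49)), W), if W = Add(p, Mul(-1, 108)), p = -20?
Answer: -13568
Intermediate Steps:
W = -128 (W = Add(-20, Mul(-1, 108)) = Add(-20, -108) = -128)
Mul(Add(57, Mul(-1, -49)), W) = Mul(Add(57, Mul(-1, -49)), -128) = Mul(Add(57, 49), -128) = Mul(106, -128) = -13568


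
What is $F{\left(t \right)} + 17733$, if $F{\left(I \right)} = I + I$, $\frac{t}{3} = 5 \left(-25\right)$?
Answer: $16983$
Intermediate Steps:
$t = -375$ ($t = 3 \cdot 5 \left(-25\right) = 3 \left(-125\right) = -375$)
$F{\left(I \right)} = 2 I$
$F{\left(t \right)} + 17733 = 2 \left(-375\right) + 17733 = -750 + 17733 = 16983$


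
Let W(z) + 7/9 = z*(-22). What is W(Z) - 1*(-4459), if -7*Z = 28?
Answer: 40916/9 ≈ 4546.2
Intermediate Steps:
Z = -4 (Z = -⅐*28 = -4)
W(z) = -7/9 - 22*z (W(z) = -7/9 + z*(-22) = -7/9 - 22*z)
W(Z) - 1*(-4459) = (-7/9 - 22*(-4)) - 1*(-4459) = (-7/9 + 88) + 4459 = 785/9 + 4459 = 40916/9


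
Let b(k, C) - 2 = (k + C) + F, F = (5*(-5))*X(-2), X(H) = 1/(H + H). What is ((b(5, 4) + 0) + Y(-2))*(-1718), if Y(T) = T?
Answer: -52399/2 ≈ -26200.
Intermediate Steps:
X(H) = 1/(2*H)
F = 25/4 (F = (5*(-5))*((1/2)/(-2)) = -25*(-1)/(2*2) = -25*(-1/4) = 25/4 ≈ 6.2500)
b(k, C) = 33/4 + C + k (b(k, C) = 2 + ((k + C) + 25/4) = 2 + ((C + k) + 25/4) = 2 + (25/4 + C + k) = 33/4 + C + k)
((b(5, 4) + 0) + Y(-2))*(-1718) = (((33/4 + 4 + 5) + 0) - 2)*(-1718) = ((69/4 + 0) - 2)*(-1718) = (69/4 - 2)*(-1718) = (61/4)*(-1718) = -52399/2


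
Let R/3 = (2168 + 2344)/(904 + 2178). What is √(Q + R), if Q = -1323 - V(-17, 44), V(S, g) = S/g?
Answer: I*√1515092296553/33902 ≈ 36.307*I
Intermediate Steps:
Q = -58195/44 (Q = -1323 - (-17)/44 = -1323 - 1*(-17/44) = -1323 + 17/44 = -58195/44 ≈ -1322.6)
R = 6768/1541 (R = 3*((2168 + 2344)/(904 + 2178)) = 3*(4512/3082) = 3*(4512*(1/3082)) = 3*(2256/1541) = 6768/1541 ≈ 4.3920)
√(Q + R) = √(-58195/44 + 6768/1541) = √(-89380703/67804) = I*√1515092296553/33902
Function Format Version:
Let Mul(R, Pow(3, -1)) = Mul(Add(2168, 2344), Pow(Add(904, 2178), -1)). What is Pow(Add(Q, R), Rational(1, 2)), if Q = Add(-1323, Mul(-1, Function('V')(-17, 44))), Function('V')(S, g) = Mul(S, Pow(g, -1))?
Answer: Mul(Rational(1, 33902), I, Pow(1515092296553, Rational(1, 2))) ≈ Mul(36.307, I)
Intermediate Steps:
Q = Rational(-58195, 44) (Q = Add(-1323, Mul(-1, Mul(-17, Pow(44, -1)))) = Add(-1323, Mul(-1, Mul(-17, Rational(1, 44)))) = Add(-1323, Mul(-1, Rational(-17, 44))) = Add(-1323, Rational(17, 44)) = Rational(-58195, 44) ≈ -1322.6)
R = Rational(6768, 1541) (R = Mul(3, Mul(Add(2168, 2344), Pow(Add(904, 2178), -1))) = Mul(3, Mul(4512, Pow(3082, -1))) = Mul(3, Mul(4512, Rational(1, 3082))) = Mul(3, Rational(2256, 1541)) = Rational(6768, 1541) ≈ 4.3920)
Pow(Add(Q, R), Rational(1, 2)) = Pow(Add(Rational(-58195, 44), Rational(6768, 1541)), Rational(1, 2)) = Pow(Rational(-89380703, 67804), Rational(1, 2)) = Mul(Rational(1, 33902), I, Pow(1515092296553, Rational(1, 2)))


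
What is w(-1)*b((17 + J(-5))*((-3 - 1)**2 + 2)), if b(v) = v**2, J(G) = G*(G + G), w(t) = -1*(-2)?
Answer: 2908872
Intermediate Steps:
w(t) = 2
J(G) = 2*G**2 (J(G) = G*(2*G) = 2*G**2)
w(-1)*b((17 + J(-5))*((-3 - 1)**2 + 2)) = 2*((17 + 2*(-5)**2)*((-3 - 1)**2 + 2))**2 = 2*((17 + 2*25)*((-4)**2 + 2))**2 = 2*((17 + 50)*(16 + 2))**2 = 2*(67*18)**2 = 2*1206**2 = 2*1454436 = 2908872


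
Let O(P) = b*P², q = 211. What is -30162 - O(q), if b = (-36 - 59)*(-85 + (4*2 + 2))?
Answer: -317242287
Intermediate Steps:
b = 7125 (b = -95*(-85 + (8 + 2)) = -95*(-85 + 10) = -95*(-75) = 7125)
O(P) = 7125*P²
-30162 - O(q) = -30162 - 7125*211² = -30162 - 7125*44521 = -30162 - 1*317212125 = -30162 - 317212125 = -317242287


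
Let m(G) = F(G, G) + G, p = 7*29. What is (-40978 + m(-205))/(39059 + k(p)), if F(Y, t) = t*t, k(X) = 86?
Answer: 842/39145 ≈ 0.021510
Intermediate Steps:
p = 203
F(Y, t) = t**2
m(G) = G + G**2 (m(G) = G**2 + G = G + G**2)
(-40978 + m(-205))/(39059 + k(p)) = (-40978 - 205*(1 - 205))/(39059 + 86) = (-40978 - 205*(-204))/39145 = (-40978 + 41820)*(1/39145) = 842*(1/39145) = 842/39145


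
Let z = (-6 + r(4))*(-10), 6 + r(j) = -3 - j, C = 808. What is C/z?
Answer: 404/95 ≈ 4.2526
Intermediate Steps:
r(j) = -9 - j (r(j) = -6 + (-3 - j) = -9 - j)
z = 190 (z = (-6 + (-9 - 1*4))*(-10) = (-6 + (-9 - 4))*(-10) = (-6 - 13)*(-10) = -19*(-10) = 190)
C/z = 808/190 = 808*(1/190) = 404/95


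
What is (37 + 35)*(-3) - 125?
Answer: -341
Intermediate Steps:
(37 + 35)*(-3) - 125 = 72*(-3) - 125 = -216 - 125 = -341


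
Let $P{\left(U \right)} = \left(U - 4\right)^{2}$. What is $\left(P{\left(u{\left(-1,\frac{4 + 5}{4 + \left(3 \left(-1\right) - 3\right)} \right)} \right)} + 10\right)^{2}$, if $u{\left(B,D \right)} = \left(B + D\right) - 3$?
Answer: $\frac{442225}{16} \approx 27639.0$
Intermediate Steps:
$u{\left(B,D \right)} = -3 + B + D$
$P{\left(U \right)} = \left(-4 + U\right)^{2}$
$\left(P{\left(u{\left(-1,\frac{4 + 5}{4 + \left(3 \left(-1\right) - 3\right)} \right)} \right)} + 10\right)^{2} = \left(\left(-4 - \left(4 - \frac{4 + 5}{4 + \left(3 \left(-1\right) - 3\right)}\right)\right)^{2} + 10\right)^{2} = \left(\left(-4 - \left(4 - \frac{9}{4 - 6}\right)\right)^{2} + 10\right)^{2} = \left(\left(-4 - \left(4 + \frac{9}{2}\right)\right)^{2} + 10\right)^{2} = \left(\left(-4 - \frac{17}{2}\right)^{2} + 10\right)^{2} = \left(\left(- \frac{25}{2}\right)^{2} + 10\right)^{2} = \left(\frac{625}{4} + 10\right)^{2} = \left(\frac{665}{4}\right)^{2} = \frac{442225}{16}$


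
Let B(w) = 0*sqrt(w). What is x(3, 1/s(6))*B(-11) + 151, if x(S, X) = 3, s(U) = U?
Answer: 151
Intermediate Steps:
B(w) = 0
x(3, 1/s(6))*B(-11) + 151 = 3*0 + 151 = 0 + 151 = 151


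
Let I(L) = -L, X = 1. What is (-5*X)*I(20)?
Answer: 100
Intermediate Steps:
(-5*X)*I(20) = (-5*1)*(-1*20) = -5*(-20) = 100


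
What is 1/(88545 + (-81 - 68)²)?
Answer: 1/110746 ≈ 9.0297e-6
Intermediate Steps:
1/(88545 + (-81 - 68)²) = 1/(88545 + (-149)²) = 1/(88545 + 22201) = 1/110746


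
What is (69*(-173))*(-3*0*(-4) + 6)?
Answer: -71622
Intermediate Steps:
(69*(-173))*(-3*0*(-4) + 6) = -11937*(0*(-4) + 6) = -11937*(0 + 6) = -11937*6 = -71622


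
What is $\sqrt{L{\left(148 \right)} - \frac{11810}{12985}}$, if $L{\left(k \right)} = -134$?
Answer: $\frac{2 i \sqrt{4642270}}{371} \approx 11.615 i$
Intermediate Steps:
$\sqrt{L{\left(148 \right)} - \frac{11810}{12985}} = \sqrt{-134 - \frac{11810}{12985}} = \sqrt{-134 - \frac{2362}{2597}} = \sqrt{- \frac{350360}{2597}} = \frac{2 i \sqrt{4642270}}{371}$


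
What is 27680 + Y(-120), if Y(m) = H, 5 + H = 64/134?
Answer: 1854257/67 ≈ 27675.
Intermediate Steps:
H = -303/67 (H = -5 + 64/134 = -5 + 64*(1/134) = -5 + 32/67 = -303/67 ≈ -4.5224)
Y(m) = -303/67
27680 + Y(-120) = 27680 - 303/67 = 1854257/67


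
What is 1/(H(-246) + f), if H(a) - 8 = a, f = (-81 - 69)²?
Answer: 1/22262 ≈ 4.4920e-5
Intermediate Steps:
f = 22500 (f = (-150)² = 22500)
H(a) = 8 + a
1/(H(-246) + f) = 1/((8 - 246) + 22500) = 1/(-238 + 22500) = 1/22262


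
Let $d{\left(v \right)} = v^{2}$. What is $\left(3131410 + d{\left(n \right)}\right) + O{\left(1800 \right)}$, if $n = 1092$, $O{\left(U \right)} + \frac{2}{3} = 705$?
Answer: $\frac{12973735}{3} \approx 4.3246 \cdot 10^{6}$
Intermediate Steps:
$O{\left(U \right)} = \frac{2113}{3}$ ($O{\left(U \right)} = - \frac{2}{3} + 705 = \frac{2113}{3}$)
$\left(3131410 + d{\left(n \right)}\right) + O{\left(1800 \right)} = \left(3131410 + 1092^{2}\right) + \frac{2113}{3} = \left(3131410 + 1192464\right) + \frac{2113}{3} = 4323874 + \frac{2113}{3} = \frac{12973735}{3}$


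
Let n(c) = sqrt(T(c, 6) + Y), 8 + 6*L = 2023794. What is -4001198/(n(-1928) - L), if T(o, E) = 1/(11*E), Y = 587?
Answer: 267219760355724/22526403639649 + 12003594*sqrt(2557038)/22526403639649 ≈ 11.863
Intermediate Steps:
L = 1011893/3 (L = -4/3 + (1/6)*2023794 = -4/3 + 337299 = 1011893/3 ≈ 3.3730e+5)
T(o, E) = 1/(11*E)
n(c) = sqrt(2557038)/66 (n(c) = sqrt((1/11)/6 + 587) = sqrt((1/11)*(1/6) + 587) = sqrt(1/66 + 587) = sqrt(38743/66) = sqrt(2557038)/66)
-4001198/(n(-1928) - L) = -4001198/(sqrt(2557038)/66 - 1*1011893/3) = -4001198/(sqrt(2557038)/66 - 1011893/3) = -4001198/(-1011893/3 + sqrt(2557038)/66)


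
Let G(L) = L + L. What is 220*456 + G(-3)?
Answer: 100314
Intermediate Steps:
G(L) = 2*L
220*456 + G(-3) = 220*456 + 2*(-3) = 100320 - 6 = 100314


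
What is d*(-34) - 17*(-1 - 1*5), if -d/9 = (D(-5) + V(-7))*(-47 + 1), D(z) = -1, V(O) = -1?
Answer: 28254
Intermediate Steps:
d = -828 (d = -9*(-1 - 1)*(-47 + 1) = -(-18)*(-46) = -9*92 = -828)
d*(-34) - 17*(-1 - 1*5) = -828*(-34) - 17*(-1 - 1*5) = 28152 - 17*(-1 - 5) = 28152 - 17*(-6) = 28152 + 102 = 28254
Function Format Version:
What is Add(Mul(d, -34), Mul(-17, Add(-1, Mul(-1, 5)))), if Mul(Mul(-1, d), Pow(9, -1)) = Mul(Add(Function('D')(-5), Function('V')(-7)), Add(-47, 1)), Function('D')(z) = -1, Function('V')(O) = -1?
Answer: 28254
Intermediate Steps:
d = -828 (d = Mul(-9, Mul(Add(-1, -1), Add(-47, 1))) = Mul(-9, Mul(-2, -46)) = Mul(-9, 92) = -828)
Add(Mul(d, -34), Mul(-17, Add(-1, Mul(-1, 5)))) = Add(Mul(-828, -34), Mul(-17, Add(-1, Mul(-1, 5)))) = Add(28152, Mul(-17, Add(-1, -5))) = Add(28152, Mul(-17, -6)) = Add(28152, 102) = 28254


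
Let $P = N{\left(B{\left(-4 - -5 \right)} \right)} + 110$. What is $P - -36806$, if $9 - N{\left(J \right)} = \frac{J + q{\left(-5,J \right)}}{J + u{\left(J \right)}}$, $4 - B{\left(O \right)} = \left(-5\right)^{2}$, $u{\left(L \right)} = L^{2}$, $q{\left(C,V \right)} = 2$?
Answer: $\frac{15508519}{420} \approx 36925.0$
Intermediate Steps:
$B{\left(O \right)} = -21$ ($B{\left(O \right)} = 4 - \left(-5\right)^{2} = 4 - 25 = -21$)
$N{\left(J \right)} = 9 - \frac{2 + J}{J + J^{2}}$ ($N{\left(J \right)} = 9 - \frac{J + 2}{J + J^{2}} = 9 - \frac{2 + J}{J + J^{2}}$)
$P = \frac{49999}{420}$ ($P = \frac{-2 + 8 \left(-21\right) + 9 \left(-21\right)^{2}}{\left(-21\right) \left(1 - 21\right)} + 110 = - \frac{-2 - 168 + 9 \cdot 441}{21 \left(-20\right)} + 110 = \left(- \frac{1}{21}\right) \left(- \frac{1}{20}\right) \left(-2 - 168 + 3969\right) + 110 = \left(- \frac{1}{21}\right) \left(- \frac{1}{20}\right) 3799 + 110 = \frac{3799}{420} + 110 = \frac{49999}{420} \approx 119.05$)
$P - -36806 = \frac{49999}{420} - -36806 = \frac{49999}{420} + 36806 = \frac{15508519}{420}$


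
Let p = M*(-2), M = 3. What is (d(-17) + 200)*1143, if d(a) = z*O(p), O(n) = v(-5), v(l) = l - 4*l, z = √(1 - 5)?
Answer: 228600 + 34290*I ≈ 2.286e+5 + 34290.0*I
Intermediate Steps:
p = -6 (p = 3*(-2) = -6)
z = 2*I (z = √(-4) = 2*I ≈ 2.0*I)
v(l) = -3*l
O(n) = 15 (O(n) = -3*(-5) = 15)
d(a) = 30*I (d(a) = (2*I)*15 = 30*I)
(d(-17) + 200)*1143 = (30*I + 200)*1143 = (200 + 30*I)*1143 = 228600 + 34290*I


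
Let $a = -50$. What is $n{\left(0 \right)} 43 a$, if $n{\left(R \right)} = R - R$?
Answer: $0$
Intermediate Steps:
$n{\left(R \right)} = 0$
$n{\left(0 \right)} 43 a = 0 \cdot 43 \left(-50\right) = 0 \left(-50\right) = 0$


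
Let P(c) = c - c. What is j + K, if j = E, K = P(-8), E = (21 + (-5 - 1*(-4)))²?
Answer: 400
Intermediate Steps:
E = 400 (E = (21 + (-5 + 4))² = (21 - 1)² = 20² = 400)
P(c) = 0
K = 0
j = 400
j + K = 400 + 0 = 400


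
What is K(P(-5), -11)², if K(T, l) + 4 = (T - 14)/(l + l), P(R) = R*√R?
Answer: 5351/484 - 185*I*√5/121 ≈ 11.056 - 3.4188*I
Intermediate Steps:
P(R) = R^(3/2)
K(T, l) = -4 + (-14 + T)/(2*l) (K(T, l) = -4 + (T - 14)/(l + l) = -4 + (-14 + T)/((2*l)) = -4 + (-14 + T)*(1/(2*l)) = -4 + (-14 + T)/(2*l))
K(P(-5), -11)² = ((½)*(-14 + (-5)^(3/2) - 8*(-11))/(-11))² = ((½)*(-1/11)*(-14 - 5*I*√5 + 88))² = ((½)*(-1/11)*(74 - 5*I*√5))² = (-37/11 + 5*I*√5/22)²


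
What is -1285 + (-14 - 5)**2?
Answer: -924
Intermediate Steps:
-1285 + (-14 - 5)**2 = -1285 + (-19)**2 = -1285 + 361 = -924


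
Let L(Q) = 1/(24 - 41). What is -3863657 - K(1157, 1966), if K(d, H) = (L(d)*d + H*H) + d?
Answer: -131408333/17 ≈ -7.7299e+6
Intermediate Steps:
L(Q) = -1/17 (L(Q) = 1/(-17) = -1/17)
K(d, H) = H² + 16*d/17 (K(d, H) = (-d/17 + H*H) + d = (-d/17 + H²) + d = (H² - d/17) + d = H² + 16*d/17)
-3863657 - K(1157, 1966) = -3863657 - (1966² + (16/17)*1157) = -3863657 - (3865156 + 18512/17) = -3863657 - 1*65726164/17 = -3863657 - 65726164/17 = -131408333/17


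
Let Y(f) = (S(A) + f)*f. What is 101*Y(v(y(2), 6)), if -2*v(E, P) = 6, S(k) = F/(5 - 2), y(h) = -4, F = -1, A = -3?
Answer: 1010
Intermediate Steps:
S(k) = -1/3 (S(k) = -1/(5 - 2) = -1/3)
v(E, P) = -3 (v(E, P) = -1/2*6 = -3)
Y(f) = f*(-1/3 + f) (Y(f) = (-1/3 + f)*f = f*(-1/3 + f))
101*Y(v(y(2), 6)) = 101*(-3*(-1/3 - 3)) = 101*(-3*(-10/3)) = 101*10 = 1010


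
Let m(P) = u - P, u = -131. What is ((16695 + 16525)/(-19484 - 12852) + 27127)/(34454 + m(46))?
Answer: 219286363/277095268 ≈ 0.79138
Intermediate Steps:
m(P) = -131 - P
((16695 + 16525)/(-19484 - 12852) + 27127)/(34454 + m(46)) = ((16695 + 16525)/(-19484 - 12852) + 27127)/(34454 + (-131 - 1*46)) = (33220/(-32336) + 27127)/(34454 + (-131 - 46)) = (33220*(-1/32336) + 27127)/(34454 - 177) = (-8305/8084 + 27127)/34277 = (219286363/8084)*(1/34277) = 219286363/277095268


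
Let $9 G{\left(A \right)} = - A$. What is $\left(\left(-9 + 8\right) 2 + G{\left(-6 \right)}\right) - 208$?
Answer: $- \frac{628}{3} \approx -209.33$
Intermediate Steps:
$G{\left(A \right)} = - \frac{A}{9}$ ($G{\left(A \right)} = \frac{\left(-1\right) A}{9} = - \frac{A}{9}$)
$\left(\left(-9 + 8\right) 2 + G{\left(-6 \right)}\right) - 208 = \left(\left(-9 + 8\right) 2 - - \frac{2}{3}\right) - 208 = \left(\left(-1\right) 2 + \frac{2}{3}\right) - 208 = \left(-2 + \frac{2}{3}\right) - 208 = - \frac{4}{3} - 208 = - \frac{628}{3}$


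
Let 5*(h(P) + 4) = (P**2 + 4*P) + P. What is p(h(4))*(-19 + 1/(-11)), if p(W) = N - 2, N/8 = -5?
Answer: 8820/11 ≈ 801.82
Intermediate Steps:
N = -40 (N = 8*(-5) = -40)
h(P) = -4 + P + P**2/5 (h(P) = -4 + ((P**2 + 4*P) + P)/5 = -4 + (P**2 + 5*P)/5 = -4 + (P + P**2/5) = -4 + P + P**2/5)
p(W) = -42 (p(W) = -40 - 2 = -42)
p(h(4))*(-19 + 1/(-11)) = -42*(-19 + 1/(-11)) = -42*(-19 - 1/11) = -42*(-210/11) = 8820/11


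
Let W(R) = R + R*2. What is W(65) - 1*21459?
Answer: -21264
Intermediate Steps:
W(R) = 3*R (W(R) = R + 2*R = 3*R)
W(65) - 1*21459 = 3*65 - 1*21459 = 195 - 21459 = -21264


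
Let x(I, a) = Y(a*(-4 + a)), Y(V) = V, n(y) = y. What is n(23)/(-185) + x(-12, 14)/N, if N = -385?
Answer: -993/2035 ≈ -0.48796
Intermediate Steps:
x(I, a) = a*(-4 + a)
n(23)/(-185) + x(-12, 14)/N = 23/(-185) + (14*(-4 + 14))/(-385) = 23*(-1/185) + (14*10)*(-1/385) = -23/185 + 140*(-1/385) = -23/185 - 4/11 = -993/2035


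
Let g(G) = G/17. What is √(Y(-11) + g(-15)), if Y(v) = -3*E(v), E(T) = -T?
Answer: 24*I*√17/17 ≈ 5.8209*I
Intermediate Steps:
g(G) = G/17 (g(G) = G*(1/17) = G/17)
Y(v) = 3*v (Y(v) = -(-3)*v = 3*v)
√(Y(-11) + g(-15)) = √(3*(-11) + (1/17)*(-15)) = √(-33 - 15/17) = √(-576/17) = 24*I*√17/17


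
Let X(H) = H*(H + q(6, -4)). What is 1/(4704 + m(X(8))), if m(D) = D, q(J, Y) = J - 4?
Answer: 1/4784 ≈ 0.00020903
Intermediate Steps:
q(J, Y) = -4 + J
X(H) = H*(2 + H) (X(H) = H*(H + (-4 + 6)) = H*(H + 2) = H*(2 + H))
1/(4704 + m(X(8))) = 1/(4704 + 8*(2 + 8)) = 1/(4704 + 8*10) = 1/(4704 + 80) = 1/4784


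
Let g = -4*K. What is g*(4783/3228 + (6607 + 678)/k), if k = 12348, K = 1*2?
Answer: -13762744/830403 ≈ -16.574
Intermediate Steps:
K = 2
g = -8 (g = -4*2 = -8)
g*(4783/3228 + (6607 + 678)/k) = -8*(4783/3228 + (6607 + 678)/12348) = -8*(4783*(1/3228) + 7285*(1/12348)) = -8*(4783/3228 + 7285/12348) = -8*1720343/830403 = -13762744/830403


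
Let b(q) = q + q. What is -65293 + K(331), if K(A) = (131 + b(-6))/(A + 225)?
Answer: -36302789/556 ≈ -65293.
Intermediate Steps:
b(q) = 2*q
K(A) = 119/(225 + A) (K(A) = (131 + 2*(-6))/(A + 225) = (131 - 12)/(225 + A) = 119/(225 + A))
-65293 + K(331) = -65293 + 119/(225 + 331) = -65293 + 119/556 = -36302789/556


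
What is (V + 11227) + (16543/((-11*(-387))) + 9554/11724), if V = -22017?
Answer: -89714037035/8318178 ≈ -10785.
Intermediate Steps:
(V + 11227) + (16543/((-11*(-387))) + 9554/11724) = (-22017 + 11227) + (16543/((-11*(-387))) + 9554/11724) = -10790 + (16543/4257 + 9554*(1/11724)) = -10790 + (16543*(1/4257) + 4777/5862) = -10790 + (16543/4257 + 4777/5862) = -10790 + 39103585/8318178 = -89714037035/8318178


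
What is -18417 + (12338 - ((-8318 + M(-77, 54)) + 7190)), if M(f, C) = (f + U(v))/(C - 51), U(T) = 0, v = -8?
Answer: -14776/3 ≈ -4925.3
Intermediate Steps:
M(f, C) = f/(-51 + C) (M(f, C) = (f + 0)/(C - 51) = f/(-51 + C))
-18417 + (12338 - ((-8318 + M(-77, 54)) + 7190)) = -18417 + (12338 - ((-8318 - 77/(-51 + 54)) + 7190)) = -18417 + (12338 - ((-8318 - 77/3) + 7190)) = -18417 + (12338 - (-25031/3 + 7190)) = -18417 + (12338 - 1*(-3461/3)) = -18417 + (12338 + 3461/3) = -18417 + 40475/3 = -14776/3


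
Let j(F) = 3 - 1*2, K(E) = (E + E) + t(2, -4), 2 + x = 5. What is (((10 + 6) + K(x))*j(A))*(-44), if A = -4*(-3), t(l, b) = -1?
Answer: -924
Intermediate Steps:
x = 3 (x = -2 + 5 = 3)
A = 12
K(E) = -1 + 2*E (K(E) = (E + E) - 1 = 2*E - 1 = -1 + 2*E)
j(F) = 1 (j(F) = 3 - 2 = 1)
(((10 + 6) + K(x))*j(A))*(-44) = (((10 + 6) + (-1 + 2*3))*1)*(-44) = ((16 + (-1 + 6))*1)*(-44) = ((16 + 5)*1)*(-44) = (21*1)*(-44) = 21*(-44) = -924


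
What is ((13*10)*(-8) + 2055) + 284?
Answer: 1299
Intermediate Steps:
((13*10)*(-8) + 2055) + 284 = (130*(-8) + 2055) + 284 = (-1040 + 2055) + 284 = 1015 + 284 = 1299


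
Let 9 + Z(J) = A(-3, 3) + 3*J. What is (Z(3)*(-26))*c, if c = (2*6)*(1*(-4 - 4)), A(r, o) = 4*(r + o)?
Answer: 0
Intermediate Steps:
A(r, o) = 4*o + 4*r (A(r, o) = 4*(o + r) = 4*o + 4*r)
Z(J) = -9 + 3*J (Z(J) = -9 + ((4*3 + 4*(-3)) + 3*J) = -9 + ((12 - 12) + 3*J) = -9 + (0 + 3*J) = -9 + 3*J)
c = -96 (c = 12*(1*(-8)) = 12*(-8) = -96)
(Z(3)*(-26))*c = ((-9 + 3*3)*(-26))*(-96) = ((-9 + 9)*(-26))*(-96) = (0*(-26))*(-96) = 0*(-96) = 0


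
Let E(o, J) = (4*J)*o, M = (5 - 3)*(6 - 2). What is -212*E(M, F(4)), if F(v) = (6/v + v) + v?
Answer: -64448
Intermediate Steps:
M = 8 (M = 2*4 = 8)
F(v) = 2*v + 6/v (F(v) = (v + 6/v) + v = 2*v + 6/v)
E(o, J) = 4*J*o
-212*E(M, F(4)) = -848*(2*4 + 6/4)*8 = -848*(8 + 6*(¼))*8 = -848*(8 + 3/2)*8 = -848*19*8/2 = -212*304 = -64448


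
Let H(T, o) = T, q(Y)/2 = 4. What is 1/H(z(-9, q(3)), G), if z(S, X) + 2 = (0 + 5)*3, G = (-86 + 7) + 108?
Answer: 1/13 ≈ 0.076923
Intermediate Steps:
q(Y) = 8 (q(Y) = 2*4 = 8)
G = 29 (G = -79 + 108 = 29)
z(S, X) = 13 (z(S, X) = -2 + (0 + 5)*3 = -2 + 5*3 = -2 + 15 = 13)
1/H(z(-9, q(3)), G) = 1/13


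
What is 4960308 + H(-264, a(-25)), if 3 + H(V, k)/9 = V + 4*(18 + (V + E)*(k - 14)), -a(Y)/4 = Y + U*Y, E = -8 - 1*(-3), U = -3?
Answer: 7030929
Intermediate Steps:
E = -5 (E = -8 + 3 = -5)
a(Y) = 8*Y (a(Y) = -4*(Y - 3*Y) = -(-8)*Y = 8*Y)
H(V, k) = 621 + 9*V + 36*(-14 + k)*(-5 + V) (H(V, k) = -27 + 9*(V + 4*(18 + (V - 5)*(k - 14))) = -27 + 9*(V + 4*(18 + (-5 + V)*(-14 + k))) = -27 + 9*(V + 4*(18 + (-14 + k)*(-5 + V))) = -27 + 9*(V + (72 + 4*(-14 + k)*(-5 + V))) = -27 + 9*(72 + V + 4*(-14 + k)*(-5 + V)) = -27 + (648 + 9*V + 36*(-14 + k)*(-5 + V)) = 621 + 9*V + 36*(-14 + k)*(-5 + V))
4960308 + H(-264, a(-25)) = 4960308 + (3141 - 495*(-264) - 1440*(-25) + 36*(-264)*(8*(-25))) = 4960308 + (3141 + 130680 - 180*(-200) + 36*(-264)*(-200)) = 4960308 + (3141 + 130680 + 36000 + 1900800) = 4960308 + 2070621 = 7030929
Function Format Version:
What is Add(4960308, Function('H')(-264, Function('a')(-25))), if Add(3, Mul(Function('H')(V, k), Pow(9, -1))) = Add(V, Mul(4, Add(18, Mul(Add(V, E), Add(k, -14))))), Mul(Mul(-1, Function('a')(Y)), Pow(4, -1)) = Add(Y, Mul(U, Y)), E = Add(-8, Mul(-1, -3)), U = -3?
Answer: 7030929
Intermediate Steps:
E = -5 (E = Add(-8, 3) = -5)
Function('a')(Y) = Mul(8, Y) (Function('a')(Y) = Mul(-4, Add(Y, Mul(-3, Y))) = Mul(-4, Mul(-2, Y)) = Mul(8, Y))
Function('H')(V, k) = Add(621, Mul(9, V), Mul(36, Add(-14, k), Add(-5, V))) (Function('H')(V, k) = Add(-27, Mul(9, Add(V, Mul(4, Add(18, Mul(Add(V, -5), Add(k, -14))))))) = Add(-27, Mul(9, Add(V, Mul(4, Add(18, Mul(Add(-5, V), Add(-14, k))))))) = Add(-27, Mul(9, Add(V, Mul(4, Add(18, Mul(Add(-14, k), Add(-5, V))))))) = Add(-27, Mul(9, Add(V, Add(72, Mul(4, Add(-14, k), Add(-5, V)))))) = Add(-27, Mul(9, Add(72, V, Mul(4, Add(-14, k), Add(-5, V))))) = Add(-27, Add(648, Mul(9, V), Mul(36, Add(-14, k), Add(-5, V)))) = Add(621, Mul(9, V), Mul(36, Add(-14, k), Add(-5, V))))
Add(4960308, Function('H')(-264, Function('a')(-25))) = Add(4960308, Add(3141, Mul(-495, -264), Mul(-180, Mul(8, -25)), Mul(36, -264, Mul(8, -25)))) = Add(4960308, Add(3141, 130680, Mul(-180, -200), Mul(36, -264, -200))) = Add(4960308, Add(3141, 130680, 36000, 1900800)) = Add(4960308, 2070621) = 7030929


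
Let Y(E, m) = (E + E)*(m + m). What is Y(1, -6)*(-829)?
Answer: 19896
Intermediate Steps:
Y(E, m) = 4*E*m (Y(E, m) = (2*E)*(2*m) = 4*E*m)
Y(1, -6)*(-829) = (4*1*(-6))*(-829) = -24*(-829) = 19896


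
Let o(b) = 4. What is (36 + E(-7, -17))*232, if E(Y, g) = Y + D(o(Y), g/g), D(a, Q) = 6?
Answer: 8120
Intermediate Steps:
E(Y, g) = 6 + Y (E(Y, g) = Y + 6 = 6 + Y)
(36 + E(-7, -17))*232 = (36 + (6 - 7))*232 = (36 - 1)*232 = 35*232 = 8120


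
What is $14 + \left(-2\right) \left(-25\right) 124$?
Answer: $6214$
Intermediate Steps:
$14 + \left(-2\right) \left(-25\right) 124 = 14 + 50 \cdot 124 = 14 + 6200 = 6214$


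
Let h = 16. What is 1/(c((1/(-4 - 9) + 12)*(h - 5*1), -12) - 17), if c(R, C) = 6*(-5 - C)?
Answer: 1/25 ≈ 0.040000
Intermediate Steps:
c(R, C) = -30 - 6*C
1/(c((1/(-4 - 9) + 12)*(h - 5*1), -12) - 17) = 1/((-30 - 6*(-12)) - 17) = 1/((-30 + 72) - 17) = 1/(42 - 17) = 1/25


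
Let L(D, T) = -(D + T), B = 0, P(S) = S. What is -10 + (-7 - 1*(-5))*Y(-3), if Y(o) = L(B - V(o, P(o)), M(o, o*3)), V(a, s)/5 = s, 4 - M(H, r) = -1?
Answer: 30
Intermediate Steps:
M(H, r) = 5 (M(H, r) = 4 - 1*(-1) = 4 + 1 = 5)
V(a, s) = 5*s
L(D, T) = -D - T
Y(o) = -5 + 5*o (Y(o) = -(0 - 5*o) - 1*5 = -(0 - 5*o) - 5 = -(-5)*o - 5 = 5*o - 5 = -5 + 5*o)
-10 + (-7 - 1*(-5))*Y(-3) = -10 + (-7 - 1*(-5))*(-5 + 5*(-3)) = -10 + (-7 + 5)*(-5 - 15) = -10 - 2*(-20) = -10 + 40 = 30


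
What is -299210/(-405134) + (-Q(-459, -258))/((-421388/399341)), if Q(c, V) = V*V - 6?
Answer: 2692079929355683/42679651498 ≈ 63076.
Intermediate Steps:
Q(c, V) = -6 + V² (Q(c, V) = V² - 6 = -6 + V²)
-299210/(-405134) + (-Q(-459, -258))/((-421388/399341)) = -299210/(-405134) + (-(-6 + (-258)²))/((-421388/399341)) = -299210*(-1/405134) + (-(-6 + 66564))/((-421388*1/399341)) = 149605/202567 + (-1*66558)/(-421388/399341) = 149605/202567 - 66558*(-399341/421388) = 149605/202567 + 13289669139/210694 = 2692079929355683/42679651498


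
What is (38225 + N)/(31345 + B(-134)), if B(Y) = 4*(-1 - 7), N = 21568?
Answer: 59793/31313 ≈ 1.9095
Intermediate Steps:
B(Y) = -32 (B(Y) = 4*(-8) = -32)
(38225 + N)/(31345 + B(-134)) = (38225 + 21568)/(31345 - 32) = 59793/31313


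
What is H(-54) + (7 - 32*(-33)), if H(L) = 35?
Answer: 1098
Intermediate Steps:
H(-54) + (7 - 32*(-33)) = 35 + (7 - 32*(-33)) = 35 + (7 + 1056) = 35 + 1063 = 1098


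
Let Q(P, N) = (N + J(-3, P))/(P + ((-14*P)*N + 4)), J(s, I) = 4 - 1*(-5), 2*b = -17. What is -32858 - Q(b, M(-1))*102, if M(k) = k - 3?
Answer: -31575518/961 ≈ -32857.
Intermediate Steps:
M(k) = -3 + k
b = -17/2 (b = (½)*(-17) = -17/2 ≈ -8.5000)
J(s, I) = 9 (J(s, I) = 4 + 5 = 9)
Q(P, N) = (9 + N)/(4 + P - 14*N*P) (Q(P, N) = (N + 9)/(P + ((-14*P)*N + 4)) = (9 + N)/(P + (-14*N*P + 4)) = (9 + N)/(P + (4 - 14*N*P)) = (9 + N)/(4 + P - 14*N*P))
-32858 - Q(b, M(-1))*102 = -32858 - (9 + (-3 - 1))/(4 - 17/2 - 14*(-3 - 1)*(-17/2))*102 = -32858 - (9 - 4)/(4 - 17/2 - 14*(-4)*(-17/2))*102 = -32858 - 5/(4 - 17/2 - 476)*102 = -32858 - 5/(-961/2)*102 = -32858 - (-2/961*5)*102 = -32858 - (-10)*102/961 = -32858 - 1*(-1020/961) = -32858 + 1020/961 = -31575518/961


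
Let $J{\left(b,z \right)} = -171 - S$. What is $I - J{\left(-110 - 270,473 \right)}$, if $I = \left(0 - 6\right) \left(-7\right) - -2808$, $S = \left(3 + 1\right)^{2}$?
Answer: $3037$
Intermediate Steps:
$S = 16$ ($S = 4^{2} = 16$)
$J{\left(b,z \right)} = -187$ ($J{\left(b,z \right)} = -171 - 16 = -187$)
$I = 2850$ ($I = \left(-6\right) \left(-7\right) + 2808 = 42 + 2808 = 2850$)
$I - J{\left(-110 - 270,473 \right)} = 2850 - -187 = 2850 + 187 = 3037$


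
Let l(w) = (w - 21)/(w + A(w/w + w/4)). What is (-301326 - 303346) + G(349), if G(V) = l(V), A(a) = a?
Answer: -1057570016/1749 ≈ -6.0467e+5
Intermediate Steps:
l(w) = (-21 + w)/(1 + 5*w/4) (l(w) = (w - 21)/(w + (w/w + w/4)) = (-21 + w)/(w + (1 + w*(¼))) = (-21 + w)/(w + (1 + w/4)) = (-21 + w)/(1 + 5*w/4))
G(V) = 4*(-21 + V)/(4 + 5*V)
(-301326 - 303346) + G(349) = (-301326 - 303346) + 4*(-21 + 349)/(4 + 5*349) = -604672 + 4*328/(4 + 1745) = -604672 + 4*328/1749 = -604672 + 4*(1/1749)*328 = -604672 + 1312/1749 = -1057570016/1749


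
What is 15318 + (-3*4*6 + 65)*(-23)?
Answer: 15479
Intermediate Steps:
15318 + (-3*4*6 + 65)*(-23) = 15318 + (-12*6 + 65)*(-23) = 15318 + (-72 + 65)*(-23) = 15318 - 7*(-23) = 15318 + 161 = 15479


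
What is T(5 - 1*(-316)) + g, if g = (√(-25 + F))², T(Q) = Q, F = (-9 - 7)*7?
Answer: 184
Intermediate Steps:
F = -112 (F = -16*7 = -112)
g = -137 (g = (√(-25 - 112))² = (√(-137))² = (I*√137)² = -137)
T(5 - 1*(-316)) + g = (5 - 1*(-316)) - 137 = (5 + 316) - 137 = 321 - 137 = 184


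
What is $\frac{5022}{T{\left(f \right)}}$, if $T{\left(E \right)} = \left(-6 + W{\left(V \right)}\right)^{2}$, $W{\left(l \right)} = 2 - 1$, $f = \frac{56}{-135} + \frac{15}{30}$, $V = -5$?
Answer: $\frac{5022}{25} \approx 200.88$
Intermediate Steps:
$f = \frac{23}{270}$ ($f = 56 \left(- \frac{1}{135}\right) + 15 \cdot \frac{1}{30} = - \frac{56}{135} + \frac{1}{2} = \frac{23}{270} \approx 0.085185$)
$W{\left(l \right)} = 1$ ($W{\left(l \right)} = 2 - 1 = 1$)
$T{\left(E \right)} = 25$ ($T{\left(E \right)} = \left(-6 + 1\right)^{2} = \left(-5\right)^{2} = 25$)
$\frac{5022}{T{\left(f \right)}} = \frac{5022}{25}$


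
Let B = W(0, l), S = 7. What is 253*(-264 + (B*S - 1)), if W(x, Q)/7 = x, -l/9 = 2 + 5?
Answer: -67045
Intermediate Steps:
l = -63 (l = -9*(2 + 5) = -9*7 = -63)
W(x, Q) = 7*x
B = 0 (B = 7*0 = 0)
253*(-264 + (B*S - 1)) = 253*(-264 + (0*7 - 1)) = 253*(-264 + (0 - 1)) = 253*(-264 - 1) = 253*(-265) = -67045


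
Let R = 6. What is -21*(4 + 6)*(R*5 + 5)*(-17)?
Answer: 124950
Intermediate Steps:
-21*(4 + 6)*(R*5 + 5)*(-17) = -21*(4 + 6)*(6*5 + 5)*(-17) = -210*(30 + 5)*(-17) = -210*35*(-17) = -21*350*(-17) = -7350*(-17) = 124950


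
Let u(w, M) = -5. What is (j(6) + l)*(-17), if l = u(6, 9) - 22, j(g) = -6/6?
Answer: 476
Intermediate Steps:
j(g) = -1 (j(g) = -6*⅙ = -1)
l = -27 (l = -5 - 22 = -27)
(j(6) + l)*(-17) = (-1 - 27)*(-17) = -28*(-17) = 476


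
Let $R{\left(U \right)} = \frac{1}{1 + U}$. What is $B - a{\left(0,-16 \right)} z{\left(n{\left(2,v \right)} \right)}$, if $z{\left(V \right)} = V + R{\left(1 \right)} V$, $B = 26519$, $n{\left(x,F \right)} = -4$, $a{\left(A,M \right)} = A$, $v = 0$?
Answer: $26519$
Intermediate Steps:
$z{\left(V \right)} = \frac{3 V}{2}$ ($z{\left(V \right)} = V + \frac{V}{1 + 1} = V + \frac{V}{2} = \frac{3 V}{2}$)
$B - a{\left(0,-16 \right)} z{\left(n{\left(2,v \right)} \right)} = 26519 - 0 \cdot \frac{3}{2} \left(-4\right) = 26519 - 0 \left(-6\right) = 26519 - 0 = 26519 + 0 = 26519$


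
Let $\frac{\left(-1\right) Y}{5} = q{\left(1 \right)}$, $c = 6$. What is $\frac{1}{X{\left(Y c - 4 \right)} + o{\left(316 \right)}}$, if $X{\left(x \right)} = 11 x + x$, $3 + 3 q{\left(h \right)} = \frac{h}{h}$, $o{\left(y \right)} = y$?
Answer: $\frac{1}{508} \approx 0.0019685$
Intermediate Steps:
$q{\left(h \right)} = - \frac{2}{3}$ ($q{\left(h \right)} = -1 + \frac{h \frac{1}{h}}{3} = -1 + \frac{1}{3} \cdot 1 = -1 + \frac{1}{3} = - \frac{2}{3}$)
$Y = \frac{10}{3}$ ($Y = \left(-5\right) \left(- \frac{2}{3}\right) = \frac{10}{3} \approx 3.3333$)
$X{\left(x \right)} = 12 x$
$\frac{1}{X{\left(Y c - 4 \right)} + o{\left(316 \right)}} = \frac{1}{12 \left(\frac{10}{3} \cdot 6 - 4\right) + 316} = \frac{1}{12 \left(20 - 4\right) + 316} = \frac{1}{12 \cdot 16 + 316} = \frac{1}{192 + 316} = \frac{1}{508}$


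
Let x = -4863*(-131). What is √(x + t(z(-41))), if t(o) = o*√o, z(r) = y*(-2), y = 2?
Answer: √(637053 - 8*I) ≈ 798.16 - 0.005*I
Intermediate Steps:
z(r) = -4 (z(r) = 2*(-2) = -4)
x = 637053
t(o) = o^(3/2)
√(x + t(z(-41))) = √(637053 + (-4)^(3/2)) = √(637053 - 8*I)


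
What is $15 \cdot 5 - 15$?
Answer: $60$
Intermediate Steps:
$15 \cdot 5 - 15 = 75 - 15 = 60$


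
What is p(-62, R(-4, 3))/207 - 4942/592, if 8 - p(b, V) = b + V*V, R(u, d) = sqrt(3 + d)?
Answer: -492553/61272 ≈ -8.0388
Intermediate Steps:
p(b, V) = 8 - b - V**2 (p(b, V) = 8 - (b + V*V) = 8 - (b + V**2) = 8 + (-b - V**2) = 8 - b - V**2)
p(-62, R(-4, 3))/207 - 4942/592 = (8 - 1*(-62) - (sqrt(3 + 3))**2)/207 - 4942/592 = (8 + 62 - (sqrt(6))**2)*(1/207) - 4942*1/592 = (8 + 62 - 1*6)*(1/207) - 2471/296 = (8 + 62 - 6)*(1/207) - 2471/296 = 64*(1/207) - 2471/296 = 64/207 - 2471/296 = -492553/61272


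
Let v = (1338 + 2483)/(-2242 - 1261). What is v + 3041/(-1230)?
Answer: -15352453/4308690 ≈ -3.5631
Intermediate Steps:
v = -3821/3503 (v = 3821/(-3503) = 3821*(-1/3503) = -3821/3503 ≈ -1.0908)
v + 3041/(-1230) = -3821/3503 + 3041/(-1230) = -3821/3503 + 3041*(-1/1230) = -3821/3503 - 3041/1230 = -15352453/4308690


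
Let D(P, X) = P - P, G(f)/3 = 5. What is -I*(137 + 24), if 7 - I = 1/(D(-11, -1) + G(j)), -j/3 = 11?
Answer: -16744/15 ≈ -1116.3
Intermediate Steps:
j = -33 (j = -3*11 = -33)
G(f) = 15 (G(f) = 3*5 = 15)
D(P, X) = 0
I = 104/15 (I = 7 - 1/(0 + 15) = 7 - 1/15 = 104/15 ≈ 6.9333)
-I*(137 + 24) = -104*(137 + 24)/15 = -104*161/15 = -1*16744/15 = -16744/15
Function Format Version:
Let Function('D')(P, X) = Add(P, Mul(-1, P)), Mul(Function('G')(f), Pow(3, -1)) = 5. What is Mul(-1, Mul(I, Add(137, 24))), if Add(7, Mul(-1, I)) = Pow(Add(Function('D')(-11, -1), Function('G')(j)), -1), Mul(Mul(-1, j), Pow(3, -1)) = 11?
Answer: Rational(-16744, 15) ≈ -1116.3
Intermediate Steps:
j = -33 (j = Mul(-3, 11) = -33)
Function('G')(f) = 15 (Function('G')(f) = Mul(3, 5) = 15)
Function('D')(P, X) = 0
I = Rational(104, 15) (I = Add(7, Mul(-1, Pow(Add(0, 15), -1))) = Add(7, Mul(-1, Pow(15, -1))) = Add(7, Mul(-1, Rational(1, 15))) = Add(7, Rational(-1, 15)) = Rational(104, 15) ≈ 6.9333)
Mul(-1, Mul(I, Add(137, 24))) = Mul(-1, Mul(Rational(104, 15), Add(137, 24))) = Mul(-1, Mul(Rational(104, 15), 161)) = Mul(-1, Rational(16744, 15)) = Rational(-16744, 15)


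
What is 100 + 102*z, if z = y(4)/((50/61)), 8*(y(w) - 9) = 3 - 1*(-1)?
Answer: 64109/50 ≈ 1282.2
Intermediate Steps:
y(w) = 19/2 (y(w) = 9 + (3 - 1*(-1))/8 = 9 + (3 + 1)/8 = 9 + (1/8)*4 = 9 + 1/2 = 19/2)
z = 1159/100 (z = 19/(2*((50/61))) = 19/(2*((50*(1/61)))) = 19/(2*(50/61)) = (19/2)*(61/50) = 1159/100 ≈ 11.590)
100 + 102*z = 100 + 102*(1159/100) = 100 + 59109/50 = 64109/50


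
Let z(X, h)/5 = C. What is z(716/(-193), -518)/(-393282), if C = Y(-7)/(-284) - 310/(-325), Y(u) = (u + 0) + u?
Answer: -9259/725998572 ≈ -1.2753e-5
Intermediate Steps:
Y(u) = 2*u (Y(u) = u + u = 2*u)
C = 9259/9230 (C = (2*(-7))/(-284) - 310/(-325) = -14*(-1/284) - 310*(-1/325) = 7/142 + 62/65 = 9259/9230 ≈ 1.0031)
z(X, h) = 9259/1846 (z(X, h) = 5*(9259/9230) = 9259/1846)
z(716/(-193), -518)/(-393282) = (9259/1846)/(-393282) = (9259/1846)*(-1/393282) = -9259/725998572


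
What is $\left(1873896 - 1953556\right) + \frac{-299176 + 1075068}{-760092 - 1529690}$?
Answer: $- \frac{91202405006}{1144891} \approx -79660.0$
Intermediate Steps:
$\left(1873896 - 1953556\right) + \frac{-299176 + 1075068}{-760092 - 1529690} = -79660 + \frac{775892}{-2289782} = -79660 + 775892 \left(- \frac{1}{2289782}\right) = -79660 - \frac{387946}{1144891} = - \frac{91202405006}{1144891}$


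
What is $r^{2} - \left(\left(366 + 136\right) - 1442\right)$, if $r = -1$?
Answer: $941$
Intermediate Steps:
$r^{2} - \left(\left(366 + 136\right) - 1442\right) = \left(-1\right)^{2} - \left(\left(366 + 136\right) - 1442\right) = 1 - \left(502 - 1442\right) = 1 - -940 = 1 + 940 = 941$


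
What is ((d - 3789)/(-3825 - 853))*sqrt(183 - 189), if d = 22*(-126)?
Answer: 6561*I*sqrt(6)/4678 ≈ 3.4355*I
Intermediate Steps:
d = -2772
((d - 3789)/(-3825 - 853))*sqrt(183 - 189) = ((-2772 - 3789)/(-3825 - 853))*sqrt(183 - 189) = (-6561/(-4678))*sqrt(-6) = (-6561*(-1/4678))*(I*sqrt(6)) = 6561*(I*sqrt(6))/4678 = 6561*I*sqrt(6)/4678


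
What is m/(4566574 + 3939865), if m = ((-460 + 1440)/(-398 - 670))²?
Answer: 60025/606415529871 ≈ 9.8983e-8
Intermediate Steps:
m = 60025/71289 (m = (980/(-1068))² = (980*(-1/1068))² = (-245/267)² = 60025/71289 ≈ 0.84200)
m/(4566574 + 3939865) = 60025/(71289*(4566574 + 3939865)) = (60025/71289)/8506439 = (60025/71289)*(1/8506439) = 60025/606415529871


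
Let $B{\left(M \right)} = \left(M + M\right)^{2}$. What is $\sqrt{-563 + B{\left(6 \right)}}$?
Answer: $i \sqrt{419} \approx 20.469 i$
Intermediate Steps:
$B{\left(M \right)} = 4 M^{2}$ ($B{\left(M \right)} = \left(2 M\right)^{2} = 4 M^{2}$)
$\sqrt{-563 + B{\left(6 \right)}} = \sqrt{-563 + 4 \cdot 6^{2}} = \sqrt{-563 + 4 \cdot 36} = \sqrt{-563 + 144} = \sqrt{-419} = i \sqrt{419}$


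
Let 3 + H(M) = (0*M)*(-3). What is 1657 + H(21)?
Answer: 1654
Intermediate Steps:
H(M) = -3 (H(M) = -3 + (0*M)*(-3) = -3 + 0*(-3) = -3 + 0 = -3)
1657 + H(21) = 1657 - 3 = 1654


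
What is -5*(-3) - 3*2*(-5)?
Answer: 45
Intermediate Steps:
-5*(-3) - 3*2*(-5) = 15 - 6*(-5) = 15 + 30 = 45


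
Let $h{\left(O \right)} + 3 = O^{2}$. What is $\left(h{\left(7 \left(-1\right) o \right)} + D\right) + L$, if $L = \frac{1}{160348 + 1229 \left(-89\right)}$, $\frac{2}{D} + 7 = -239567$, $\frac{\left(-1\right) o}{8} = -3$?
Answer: $\frac{57431466183743}{2035061343} \approx 28221.0$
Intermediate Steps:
$o = 24$ ($o = \left(-8\right) \left(-3\right) = 24$)
$D = - \frac{1}{119787}$ ($D = \frac{2}{-7 - 239567} = \frac{2}{-239574} = 2 \left(- \frac{1}{239574}\right) = - \frac{1}{119787} \approx -8.3482 \cdot 10^{-6}$)
$L = \frac{1}{50967}$ ($L = \frac{1}{160348 - 109381} = \frac{1}{50967} \approx 1.9621 \cdot 10^{-5}$)
$h{\left(O \right)} = -3 + O^{2}$
$\left(h{\left(7 \left(-1\right) o \right)} + D\right) + L = \left(\left(-3 + \left(7 \left(-1\right) 24\right)^{2}\right) - \frac{1}{119787}\right) + \frac{1}{50967} = \left(\left(-3 + \left(\left(-7\right) 24\right)^{2}\right) - \frac{1}{119787}\right) + \frac{1}{50967} = \left(\left(-3 + \left(-168\right)^{2}\right) - \frac{1}{119787}\right) + \frac{1}{50967} = \left(\left(-3 + 28224\right) - \frac{1}{119787}\right) + \frac{1}{50967} = \left(28221 - \frac{1}{119787}\right) + \frac{1}{50967} = \frac{3380508926}{119787} + \frac{1}{50967} = \frac{57431466183743}{2035061343}$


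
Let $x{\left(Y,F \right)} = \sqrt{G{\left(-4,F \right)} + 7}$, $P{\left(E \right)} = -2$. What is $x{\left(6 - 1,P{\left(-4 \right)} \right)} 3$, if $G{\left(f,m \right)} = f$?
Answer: $3 \sqrt{3} \approx 5.1962$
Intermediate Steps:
$x{\left(Y,F \right)} = \sqrt{3}$ ($x{\left(Y,F \right)} = \sqrt{-4 + 7} = \sqrt{3}$)
$x{\left(6 - 1,P{\left(-4 \right)} \right)} 3 = \sqrt{3} \cdot 3 = 3 \sqrt{3}$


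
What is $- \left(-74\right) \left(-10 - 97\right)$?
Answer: $-7918$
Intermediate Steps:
$- \left(-74\right) \left(-10 - 97\right) = - \left(-74\right) \left(-107\right) = \left(-1\right) 7918 = -7918$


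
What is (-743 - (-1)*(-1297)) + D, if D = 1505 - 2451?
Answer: -2986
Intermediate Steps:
D = -946
(-743 - (-1)*(-1297)) + D = (-743 - (-1)*(-1297)) - 946 = (-743 - 1*1297) - 946 = (-743 - 1297) - 946 = -2040 - 946 = -2986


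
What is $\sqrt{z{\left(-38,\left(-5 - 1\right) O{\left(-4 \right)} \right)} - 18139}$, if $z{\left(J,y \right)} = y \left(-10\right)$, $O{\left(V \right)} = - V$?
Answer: $i \sqrt{17899} \approx 133.79 i$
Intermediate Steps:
$z{\left(J,y \right)} = - 10 y$
$\sqrt{z{\left(-38,\left(-5 - 1\right) O{\left(-4 \right)} \right)} - 18139} = \sqrt{- 10 \left(-5 - 1\right) \left(\left(-1\right) \left(-4\right)\right) - 18139} = \sqrt{- 10 \left(\left(-6\right) 4\right) - 18139} = \sqrt{\left(-10\right) \left(-24\right) - 18139} = \sqrt{240 - 18139} = \sqrt{-17899} = i \sqrt{17899}$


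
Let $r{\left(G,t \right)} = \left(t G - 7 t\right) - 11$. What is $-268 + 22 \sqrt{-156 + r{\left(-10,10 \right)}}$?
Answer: $-268 + 22 i \sqrt{337} \approx -268.0 + 403.87 i$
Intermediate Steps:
$r{\left(G,t \right)} = -11 - 7 t + G t$ ($r{\left(G,t \right)} = \left(G t - 7 t\right) - 11 = \left(- 7 t + G t\right) - 11 = -11 - 7 t + G t$)
$-268 + 22 \sqrt{-156 + r{\left(-10,10 \right)}} = -268 + 22 \sqrt{-156 - 181} = -268 + 22 \sqrt{-337} = -268 + 22 i \sqrt{337}$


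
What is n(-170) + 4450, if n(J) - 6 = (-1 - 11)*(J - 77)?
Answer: 7420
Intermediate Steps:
n(J) = 930 - 12*J (n(J) = 6 + (-1 - 11)*(J - 77) = 6 - 12*(-77 + J) = 6 + (924 - 12*J) = 930 - 12*J)
n(-170) + 4450 = (930 - 12*(-170)) + 4450 = (930 + 2040) + 4450 = 2970 + 4450 = 7420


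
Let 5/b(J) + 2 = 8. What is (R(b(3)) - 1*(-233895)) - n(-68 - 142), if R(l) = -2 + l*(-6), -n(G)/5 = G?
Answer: 232838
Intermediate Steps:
n(G) = -5*G
b(J) = ⅚ (b(J) = 5/(-2 + 8) = 5/6 = 5*(⅙) = ⅚)
R(l) = -2 - 6*l
(R(b(3)) - 1*(-233895)) - n(-68 - 142) = ((-2 - 6*⅚) - 1*(-233895)) - (-5)*(-68 - 142) = ((-2 - 5) + 233895) - (-5)*(-210) = (-7 + 233895) - 1*1050 = 233888 - 1050 = 232838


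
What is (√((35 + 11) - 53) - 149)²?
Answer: (149 - I*√7)² ≈ 22194.0 - 788.43*I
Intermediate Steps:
(√((35 + 11) - 53) - 149)² = (√(46 - 53) - 149)² = (√(-7) - 149)² = (I*√7 - 149)² = (-149 + I*√7)²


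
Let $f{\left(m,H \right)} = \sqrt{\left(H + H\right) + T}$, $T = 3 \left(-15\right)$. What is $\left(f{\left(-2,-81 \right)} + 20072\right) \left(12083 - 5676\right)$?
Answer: $128601304 + 19221 i \sqrt{23} \approx 1.286 \cdot 10^{8} + 92181.0 i$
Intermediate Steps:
$T = -45$
$f{\left(m,H \right)} = \sqrt{-45 + 2 H}$ ($f{\left(m,H \right)} = \sqrt{\left(H + H\right) - 45} = \sqrt{2 H - 45} = \sqrt{-45 + 2 H}$)
$\left(f{\left(-2,-81 \right)} + 20072\right) \left(12083 - 5676\right) = \left(\sqrt{-45 + 2 \left(-81\right)} + 20072\right) \left(12083 - 5676\right) = \left(\sqrt{-45 - 162} + 20072\right) 6407 = \left(\sqrt{-207} + 20072\right) 6407 = \left(3 i \sqrt{23} + 20072\right) 6407 = \left(20072 + 3 i \sqrt{23}\right) 6407 = 128601304 + 19221 i \sqrt{23}$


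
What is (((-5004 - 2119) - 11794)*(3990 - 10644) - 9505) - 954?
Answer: 125863259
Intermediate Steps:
(((-5004 - 2119) - 11794)*(3990 - 10644) - 9505) - 954 = ((-7123 - 11794)*(-6654) - 9505) - 954 = (-18917*(-6654) - 9505) - 954 = (125873718 - 9505) - 954 = 125864213 - 954 = 125863259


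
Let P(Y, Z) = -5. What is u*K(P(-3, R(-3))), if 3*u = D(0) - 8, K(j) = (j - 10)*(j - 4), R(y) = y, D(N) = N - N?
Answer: -360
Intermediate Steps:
D(N) = 0
K(j) = (-10 + j)*(-4 + j)
u = -8/3 (u = (0 - 8)/3 = (1/3)*(-8) = -8/3 ≈ -2.6667)
u*K(P(-3, R(-3))) = -8*(40 + (-5)**2 - 14*(-5))/3 = -8*(40 + 25 + 70)/3 = -8/3*135 = -360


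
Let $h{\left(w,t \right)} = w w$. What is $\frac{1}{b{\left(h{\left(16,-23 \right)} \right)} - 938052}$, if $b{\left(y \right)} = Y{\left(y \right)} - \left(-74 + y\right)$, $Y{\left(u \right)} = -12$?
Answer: $- \frac{1}{938246} \approx -1.0658 \cdot 10^{-6}$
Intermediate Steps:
$h{\left(w,t \right)} = w^{2}$
$b{\left(y \right)} = 62 - y$ ($b{\left(y \right)} = -12 - \left(-74 + y\right) = 62 - y$)
$\frac{1}{b{\left(h{\left(16,-23 \right)} \right)} - 938052} = \frac{1}{\left(62 - 16^{2}\right) - 938052} = \frac{1}{\left(62 - 256\right) - 938052} = \frac{1}{-194 - 938052} = \frac{1}{-938246} = - \frac{1}{938246}$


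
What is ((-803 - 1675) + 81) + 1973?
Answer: -424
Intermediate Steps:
((-803 - 1675) + 81) + 1973 = (-2478 + 81) + 1973 = -2397 + 1973 = -424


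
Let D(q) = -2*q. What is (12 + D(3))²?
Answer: 36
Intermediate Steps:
(12 + D(3))² = (12 - 2*3)² = (12 - 6)² = 6² = 36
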